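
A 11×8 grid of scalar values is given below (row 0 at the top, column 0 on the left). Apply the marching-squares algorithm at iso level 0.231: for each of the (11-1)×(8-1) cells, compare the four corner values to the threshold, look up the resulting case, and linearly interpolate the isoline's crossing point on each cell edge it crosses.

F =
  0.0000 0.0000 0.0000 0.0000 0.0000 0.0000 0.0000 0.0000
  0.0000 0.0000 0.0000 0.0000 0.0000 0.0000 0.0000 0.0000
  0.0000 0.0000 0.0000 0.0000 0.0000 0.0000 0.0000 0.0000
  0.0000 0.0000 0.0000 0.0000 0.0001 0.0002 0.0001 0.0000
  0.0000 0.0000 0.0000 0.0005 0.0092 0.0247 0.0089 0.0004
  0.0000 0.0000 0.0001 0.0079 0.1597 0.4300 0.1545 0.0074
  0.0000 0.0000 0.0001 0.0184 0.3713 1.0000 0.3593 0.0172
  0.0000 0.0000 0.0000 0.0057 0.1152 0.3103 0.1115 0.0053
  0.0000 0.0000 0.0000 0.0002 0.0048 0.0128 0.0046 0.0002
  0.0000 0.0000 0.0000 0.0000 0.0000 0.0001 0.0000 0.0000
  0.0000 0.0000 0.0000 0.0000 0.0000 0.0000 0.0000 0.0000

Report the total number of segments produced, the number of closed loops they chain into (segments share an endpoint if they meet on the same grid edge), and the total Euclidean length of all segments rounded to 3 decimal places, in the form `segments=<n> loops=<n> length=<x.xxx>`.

segments=12 loops=1 length=7.954

cell (4,4): code 0100 → (4.509,5.000)–(5.000,4.264)
cell (4,5): code 1000 → (5.000,5.722)–(4.509,5.000)
cell (5,3): code 0100 → (5.337,4.000)–(6.000,3.602)
cell (5,4): code 1110 → (5.000,4.264)–(5.337,4.000)
cell (5,5): code 1101 → (5.374,6.000)–(5.000,5.722)
cell (5,6): code 1000 → (6.000,6.375)–(5.374,6.000)
cell (6,3): code 0010 → (6.000,3.602)–(6.548,4.000)
cell (6,4): code 0111 → (6.548,4.000)–(7.000,4.594)
cell (6,5): code 1011 → (7.000,5.399)–(6.518,6.000)
cell (6,6): code 0001 → (6.518,6.000)–(6.000,6.375)
cell (7,4): code 0010 → (7.000,4.594)–(7.267,5.000)
cell (7,5): code 0001 → (7.267,5.000)–(7.000,5.399)
total: 12 segments, chained into 1 closed loop(s), length Σ = 7.953755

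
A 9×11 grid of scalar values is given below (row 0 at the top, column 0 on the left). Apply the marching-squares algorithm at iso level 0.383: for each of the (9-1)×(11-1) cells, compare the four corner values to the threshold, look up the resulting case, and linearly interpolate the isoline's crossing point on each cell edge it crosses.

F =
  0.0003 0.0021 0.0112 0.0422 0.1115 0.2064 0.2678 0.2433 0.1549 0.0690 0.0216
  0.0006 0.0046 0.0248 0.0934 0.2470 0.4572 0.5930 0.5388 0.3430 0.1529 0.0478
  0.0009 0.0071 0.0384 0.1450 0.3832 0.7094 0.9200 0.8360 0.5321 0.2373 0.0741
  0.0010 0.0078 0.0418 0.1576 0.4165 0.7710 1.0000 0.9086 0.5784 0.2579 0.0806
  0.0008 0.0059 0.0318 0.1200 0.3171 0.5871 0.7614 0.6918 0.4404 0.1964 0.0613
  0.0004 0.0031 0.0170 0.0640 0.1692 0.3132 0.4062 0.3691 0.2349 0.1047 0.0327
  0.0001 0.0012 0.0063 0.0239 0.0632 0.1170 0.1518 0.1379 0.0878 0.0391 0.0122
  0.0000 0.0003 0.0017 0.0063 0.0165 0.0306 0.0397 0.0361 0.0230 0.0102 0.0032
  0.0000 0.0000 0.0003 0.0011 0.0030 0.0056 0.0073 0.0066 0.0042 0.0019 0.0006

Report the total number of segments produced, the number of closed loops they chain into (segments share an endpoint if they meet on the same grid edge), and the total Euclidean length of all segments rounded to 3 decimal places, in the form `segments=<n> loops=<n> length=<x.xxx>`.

segments=20 loops=1 length=14.755

cell (0,4): code 0100 → (0.704,5.000)–(1.000,4.647)
cell (0,5): code 1100 → (0.354,6.000)–(0.704,5.000)
cell (0,6): code 1100 → (0.473,7.000)–(0.354,6.000)
cell (0,7): code 1000 → (1.000,7.796)–(0.473,7.000)
cell (1,3): code 0100 → (1.999,4.000)–(2.000,3.999)
cell (1,4): code 1110 → (1.000,4.647)–(1.999,4.000)
cell (1,7): code 1101 → (1.212,8.000)–(1.000,7.796)
cell (1,8): code 1000 → (2.000,8.506)–(1.212,8.000)
cell (2,3): code 0110 → (2.000,3.999)–(3.000,3.871)
cell (2,8): code 1001 → (3.000,8.610)–(2.000,8.506)
cell (3,3): code 0010 → (3.000,3.871)–(3.337,4.000)
cell (3,4): code 0111 → (3.337,4.000)–(4.000,4.244)
cell (3,8): code 1001 → (4.000,8.235)–(3.000,8.610)
cell (4,4): code 0010 → (4.000,4.244)–(4.745,5.000)
cell (4,5): code 0111 → (4.745,5.000)–(5.000,5.751)
cell (4,6): code 1011 → (5.000,6.625)–(4.957,7.000)
cell (4,7): code 0011 → (4.957,7.000)–(4.279,8.000)
cell (4,8): code 0001 → (4.279,8.000)–(4.000,8.235)
cell (5,5): code 0010 → (5.000,5.751)–(5.091,6.000)
cell (5,6): code 0001 → (5.091,6.000)–(5.000,6.625)
total: 20 segments, chained into 1 closed loop(s), length Σ = 14.754701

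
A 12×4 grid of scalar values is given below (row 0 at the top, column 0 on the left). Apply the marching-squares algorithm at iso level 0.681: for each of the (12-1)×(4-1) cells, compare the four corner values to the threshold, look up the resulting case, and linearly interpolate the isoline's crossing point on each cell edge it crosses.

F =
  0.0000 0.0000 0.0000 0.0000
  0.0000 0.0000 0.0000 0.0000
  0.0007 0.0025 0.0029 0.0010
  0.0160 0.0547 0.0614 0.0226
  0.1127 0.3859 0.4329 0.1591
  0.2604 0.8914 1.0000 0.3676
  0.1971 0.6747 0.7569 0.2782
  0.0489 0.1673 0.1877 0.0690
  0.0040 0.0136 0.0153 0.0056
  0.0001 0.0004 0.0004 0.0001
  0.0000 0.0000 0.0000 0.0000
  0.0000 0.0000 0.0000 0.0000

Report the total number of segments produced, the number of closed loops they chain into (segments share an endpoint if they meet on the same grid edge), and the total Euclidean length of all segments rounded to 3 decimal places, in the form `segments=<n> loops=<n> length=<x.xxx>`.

cell (4,0): code 0100 → (4.584,1.000)–(5.000,0.667)
cell (4,1): code 1100 → (4.437,2.000)–(4.584,1.000)
cell (4,2): code 1000 → (5.000,2.504)–(4.437,2.000)
cell (5,0): code 0010 → (5.000,0.667)–(5.971,1.000)
cell (5,1): code 0111 → (5.971,1.000)–(6.000,1.077)
cell (5,2): code 1001 → (6.000,2.159)–(5.000,2.504)
cell (6,1): code 0010 → (6.000,1.077)–(6.133,2.000)
cell (6,2): code 0001 → (6.133,2.000)–(6.000,2.159)
total: 8 segments, chained into 1 closed loop(s), length Σ = 5.606305

segments=8 loops=1 length=5.606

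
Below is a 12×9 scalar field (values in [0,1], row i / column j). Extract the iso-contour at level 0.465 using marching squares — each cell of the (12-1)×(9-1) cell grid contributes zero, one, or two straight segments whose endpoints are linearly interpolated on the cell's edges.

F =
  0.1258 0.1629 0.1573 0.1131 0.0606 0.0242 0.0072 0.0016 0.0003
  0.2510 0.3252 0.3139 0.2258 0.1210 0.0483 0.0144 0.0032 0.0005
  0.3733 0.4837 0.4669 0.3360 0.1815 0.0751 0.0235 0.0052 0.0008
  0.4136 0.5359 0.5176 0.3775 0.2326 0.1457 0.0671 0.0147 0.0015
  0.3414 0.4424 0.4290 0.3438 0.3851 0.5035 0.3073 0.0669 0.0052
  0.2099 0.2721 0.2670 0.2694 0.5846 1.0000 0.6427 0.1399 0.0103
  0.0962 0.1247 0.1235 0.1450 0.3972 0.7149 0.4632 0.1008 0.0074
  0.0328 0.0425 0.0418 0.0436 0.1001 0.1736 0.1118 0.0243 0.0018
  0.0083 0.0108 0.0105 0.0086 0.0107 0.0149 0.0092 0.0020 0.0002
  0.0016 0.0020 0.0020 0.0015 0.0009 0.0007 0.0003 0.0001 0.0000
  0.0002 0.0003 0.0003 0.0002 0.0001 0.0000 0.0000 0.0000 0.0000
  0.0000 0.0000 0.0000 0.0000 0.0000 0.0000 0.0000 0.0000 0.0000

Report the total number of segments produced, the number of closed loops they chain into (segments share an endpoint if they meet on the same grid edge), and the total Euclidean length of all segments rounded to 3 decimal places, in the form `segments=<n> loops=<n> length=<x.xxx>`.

cell (1,0): code 0100 → (1.882,1.000)–(2.000,0.831)
cell (1,1): code 1100 → (1.988,2.000)–(1.882,1.000)
cell (1,2): code 1000 → (2.000,2.015)–(1.988,2.000)
cell (2,0): code 0110 → (2.000,0.831)–(3.000,0.420)
cell (2,2): code 1001 → (3.000,2.375)–(2.000,2.015)
cell (3,0): code 0010 → (3.000,0.420)–(3.758,1.000)
cell (3,1): code 0011 → (3.758,1.000)–(3.594,2.000)
cell (3,2): code 0001 → (3.594,2.000)–(3.000,2.375)
cell (3,4): code 0100 → (3.892,5.000)–(4.000,4.675)
cell (3,5): code 1000 → (4.000,5.196)–(3.892,5.000)
cell (4,3): code 0100 → (4.401,4.000)–(5.000,3.621)
cell (4,4): code 1110 → (4.000,4.675)–(4.401,4.000)
cell (4,5): code 1101 → (4.470,6.000)–(4.000,5.196)
cell (4,6): code 1000 → (5.000,6.353)–(4.470,6.000)
cell (5,3): code 0010 → (5.000,3.621)–(5.638,4.000)
cell (5,4): code 0111 → (5.638,4.000)–(6.000,4.213)
cell (5,5): code 1011 → (6.000,5.993)–(5.990,6.000)
cell (5,6): code 0001 → (5.990,6.000)–(5.000,6.353)
cell (6,4): code 0010 → (6.000,4.213)–(6.462,5.000)
cell (6,5): code 0001 → (6.462,5.000)–(6.000,5.993)
total: 20 segments, chained into 2 closed loop(s), length Σ = 13.907140

segments=20 loops=2 length=13.907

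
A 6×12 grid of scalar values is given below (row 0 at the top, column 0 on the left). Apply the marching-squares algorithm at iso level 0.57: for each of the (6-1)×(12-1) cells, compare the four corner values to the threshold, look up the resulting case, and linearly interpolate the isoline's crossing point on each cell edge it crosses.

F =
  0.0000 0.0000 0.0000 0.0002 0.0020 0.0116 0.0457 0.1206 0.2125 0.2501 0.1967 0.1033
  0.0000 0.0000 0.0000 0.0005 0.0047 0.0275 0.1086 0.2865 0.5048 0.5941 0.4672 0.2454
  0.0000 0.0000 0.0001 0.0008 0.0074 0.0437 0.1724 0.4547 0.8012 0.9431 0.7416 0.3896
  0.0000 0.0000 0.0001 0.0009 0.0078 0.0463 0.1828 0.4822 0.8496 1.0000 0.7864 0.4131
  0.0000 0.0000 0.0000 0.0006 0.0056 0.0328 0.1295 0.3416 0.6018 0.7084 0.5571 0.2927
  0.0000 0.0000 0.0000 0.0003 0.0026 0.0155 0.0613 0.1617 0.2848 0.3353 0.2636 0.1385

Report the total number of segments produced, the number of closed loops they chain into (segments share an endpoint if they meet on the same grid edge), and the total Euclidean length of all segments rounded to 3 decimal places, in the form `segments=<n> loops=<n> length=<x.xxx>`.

cell (0,8): code 0100 → (0.930,9.000)–(1.000,8.730)
cell (0,9): code 1000 → (1.000,9.190)–(0.930,9.000)
cell (1,7): code 0100 → (1.220,8.000)–(2.000,7.333)
cell (1,8): code 1110 → (1.000,8.730)–(1.220,8.000)
cell (1,9): code 1101 → (1.375,10.000)–(1.000,9.190)
cell (1,10): code 1000 → (2.000,10.488)–(1.375,10.000)
cell (2,7): code 0110 → (2.000,7.333)–(3.000,7.239)
cell (2,10): code 1001 → (3.000,10.580)–(2.000,10.488)
cell (3,7): code 0110 → (3.000,7.239)–(4.000,7.878)
cell (3,9): code 1011 → (4.000,9.915)–(3.944,10.000)
cell (3,10): code 0001 → (3.944,10.000)–(3.000,10.580)
cell (4,7): code 0010 → (4.000,7.878)–(4.100,8.000)
cell (4,8): code 0011 → (4.100,8.000)–(4.371,9.000)
cell (4,9): code 0001 → (4.371,9.000)–(4.000,9.915)
total: 14 segments, chained into 1 closed loop(s), length Σ = 10.541854

segments=14 loops=1 length=10.542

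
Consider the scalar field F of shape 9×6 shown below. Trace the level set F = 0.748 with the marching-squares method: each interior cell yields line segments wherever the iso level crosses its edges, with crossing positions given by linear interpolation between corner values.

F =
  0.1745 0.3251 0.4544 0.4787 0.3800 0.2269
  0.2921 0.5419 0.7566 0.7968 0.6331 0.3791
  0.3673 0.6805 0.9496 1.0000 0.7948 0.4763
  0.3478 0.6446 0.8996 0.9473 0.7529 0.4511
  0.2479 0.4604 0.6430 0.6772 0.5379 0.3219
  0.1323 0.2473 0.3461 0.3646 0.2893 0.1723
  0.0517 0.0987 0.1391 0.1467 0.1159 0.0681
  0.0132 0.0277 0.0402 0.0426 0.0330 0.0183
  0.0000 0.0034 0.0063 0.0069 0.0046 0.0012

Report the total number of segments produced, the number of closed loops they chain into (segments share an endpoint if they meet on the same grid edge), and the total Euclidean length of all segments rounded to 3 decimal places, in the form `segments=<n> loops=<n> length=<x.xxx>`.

cell (0,1): code 0100 → (0.972,2.000)–(1.000,1.960)
cell (0,2): code 1100 → (0.847,3.000)–(0.972,2.000)
cell (0,3): code 1000 → (1.000,3.298)–(0.847,3.000)
cell (1,1): code 0110 → (1.000,1.960)–(2.000,1.251)
cell (1,3): code 1101 → (1.711,4.000)–(1.000,3.298)
cell (1,4): code 1000 → (2.000,4.147)–(1.711,4.000)
cell (2,1): code 0110 → (2.000,1.251)–(3.000,1.405)
cell (2,4): code 1001 → (3.000,4.016)–(2.000,4.147)
cell (3,1): code 0010 → (3.000,1.405)–(3.591,2.000)
cell (3,2): code 0011 → (3.591,2.000)–(3.738,3.000)
cell (3,3): code 0011 → (3.738,3.000)–(3.023,4.000)
cell (3,4): code 0001 → (3.023,4.000)–(3.000,4.016)
total: 12 segments, chained into 1 closed loop(s), length Σ = 9.068100

segments=12 loops=1 length=9.068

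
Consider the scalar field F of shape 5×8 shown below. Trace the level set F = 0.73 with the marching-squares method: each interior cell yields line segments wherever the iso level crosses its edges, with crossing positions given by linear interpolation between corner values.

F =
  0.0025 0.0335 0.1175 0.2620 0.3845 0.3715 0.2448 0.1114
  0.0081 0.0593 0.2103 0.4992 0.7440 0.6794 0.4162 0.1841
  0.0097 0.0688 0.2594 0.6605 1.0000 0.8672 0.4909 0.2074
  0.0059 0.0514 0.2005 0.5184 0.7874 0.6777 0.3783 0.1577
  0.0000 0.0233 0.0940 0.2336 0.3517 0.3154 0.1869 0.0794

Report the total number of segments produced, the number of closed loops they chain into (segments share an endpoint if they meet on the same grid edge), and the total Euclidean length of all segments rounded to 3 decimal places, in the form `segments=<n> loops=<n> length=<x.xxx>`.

cell (0,3): code 0100 → (0.961,4.000)–(1.000,3.943)
cell (0,4): code 1000 → (1.000,4.217)–(0.961,4.000)
cell (1,3): code 0110 → (1.000,3.943)–(2.000,3.205)
cell (1,4): code 1101 → (1.269,5.000)–(1.000,4.217)
cell (1,5): code 1000 → (2.000,5.365)–(1.269,5.000)
cell (2,3): code 0110 → (2.000,3.205)–(3.000,3.787)
cell (2,4): code 1011 → (3.000,4.523)–(2.724,5.000)
cell (2,5): code 0001 → (2.724,5.000)–(2.000,5.365)
cell (3,3): code 0010 → (3.000,3.787)–(3.132,4.000)
cell (3,4): code 0001 → (3.132,4.000)–(3.000,4.523)
total: 10 segments, chained into 1 closed loop(s), length Σ = 6.485938

segments=10 loops=1 length=6.486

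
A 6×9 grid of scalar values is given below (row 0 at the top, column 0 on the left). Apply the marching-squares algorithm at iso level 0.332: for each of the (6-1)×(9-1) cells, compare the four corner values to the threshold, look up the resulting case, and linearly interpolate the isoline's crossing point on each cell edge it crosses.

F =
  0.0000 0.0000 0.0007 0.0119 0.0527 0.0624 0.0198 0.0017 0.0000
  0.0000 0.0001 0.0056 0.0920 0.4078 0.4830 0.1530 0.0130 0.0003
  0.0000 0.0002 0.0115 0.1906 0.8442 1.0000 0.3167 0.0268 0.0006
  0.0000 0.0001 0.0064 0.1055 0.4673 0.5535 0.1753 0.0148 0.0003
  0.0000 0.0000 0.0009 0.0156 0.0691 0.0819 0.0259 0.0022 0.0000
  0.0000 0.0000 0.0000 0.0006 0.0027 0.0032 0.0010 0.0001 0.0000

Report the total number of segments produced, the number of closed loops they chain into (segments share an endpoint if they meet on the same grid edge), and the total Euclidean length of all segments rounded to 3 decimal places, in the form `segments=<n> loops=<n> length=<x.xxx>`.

segments=10 loops=1 length=8.598

cell (0,3): code 0100 → (0.787,4.000)–(1.000,3.760)
cell (0,4): code 1100 → (0.641,5.000)–(0.787,4.000)
cell (0,5): code 1000 → (1.000,5.458)–(0.641,5.000)
cell (1,3): code 0110 → (1.000,3.760)–(2.000,3.216)
cell (1,5): code 1001 → (2.000,5.978)–(1.000,5.458)
cell (2,3): code 0110 → (2.000,3.216)–(3.000,3.626)
cell (2,5): code 1001 → (3.000,5.586)–(2.000,5.978)
cell (3,3): code 0010 → (3.000,3.626)–(3.340,4.000)
cell (3,4): code 0011 → (3.340,4.000)–(3.470,5.000)
cell (3,5): code 0001 → (3.470,5.000)–(3.000,5.586)
total: 10 segments, chained into 1 closed loop(s), length Σ = 8.597853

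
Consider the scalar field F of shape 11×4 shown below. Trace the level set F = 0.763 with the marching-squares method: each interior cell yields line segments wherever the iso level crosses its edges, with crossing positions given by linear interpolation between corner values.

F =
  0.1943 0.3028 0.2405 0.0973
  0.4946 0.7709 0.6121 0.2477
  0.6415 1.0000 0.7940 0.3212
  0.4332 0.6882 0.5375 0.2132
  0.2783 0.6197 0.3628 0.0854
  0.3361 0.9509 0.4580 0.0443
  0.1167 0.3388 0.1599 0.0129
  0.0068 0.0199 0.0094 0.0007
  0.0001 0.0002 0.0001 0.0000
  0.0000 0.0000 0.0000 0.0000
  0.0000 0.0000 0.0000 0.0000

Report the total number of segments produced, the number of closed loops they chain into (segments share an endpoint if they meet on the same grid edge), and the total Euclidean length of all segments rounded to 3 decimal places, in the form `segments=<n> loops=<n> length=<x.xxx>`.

segments=12 loops=2 length=7.295

cell (0,0): code 0100 → (0.983,1.000)–(1.000,0.971)
cell (0,1): code 1000 → (1.000,1.050)–(0.983,1.000)
cell (1,0): code 0110 → (1.000,0.971)–(2.000,0.339)
cell (1,1): code 1101 → (1.830,2.000)–(1.000,1.050)
cell (1,2): code 1000 → (2.000,2.066)–(1.830,2.000)
cell (2,0): code 0010 → (2.000,0.339)–(2.760,1.000)
cell (2,1): code 0011 → (2.760,1.000)–(2.121,2.000)
cell (2,2): code 0001 → (2.121,2.000)–(2.000,2.066)
cell (4,0): code 0100 → (4.433,1.000)–(5.000,0.694)
cell (4,1): code 1000 → (5.000,1.381)–(4.433,1.000)
cell (5,0): code 0010 → (5.000,0.694)–(5.307,1.000)
cell (5,1): code 0001 → (5.307,1.000)–(5.000,1.381)
total: 12 segments, chained into 2 closed loop(s), length Σ = 7.295269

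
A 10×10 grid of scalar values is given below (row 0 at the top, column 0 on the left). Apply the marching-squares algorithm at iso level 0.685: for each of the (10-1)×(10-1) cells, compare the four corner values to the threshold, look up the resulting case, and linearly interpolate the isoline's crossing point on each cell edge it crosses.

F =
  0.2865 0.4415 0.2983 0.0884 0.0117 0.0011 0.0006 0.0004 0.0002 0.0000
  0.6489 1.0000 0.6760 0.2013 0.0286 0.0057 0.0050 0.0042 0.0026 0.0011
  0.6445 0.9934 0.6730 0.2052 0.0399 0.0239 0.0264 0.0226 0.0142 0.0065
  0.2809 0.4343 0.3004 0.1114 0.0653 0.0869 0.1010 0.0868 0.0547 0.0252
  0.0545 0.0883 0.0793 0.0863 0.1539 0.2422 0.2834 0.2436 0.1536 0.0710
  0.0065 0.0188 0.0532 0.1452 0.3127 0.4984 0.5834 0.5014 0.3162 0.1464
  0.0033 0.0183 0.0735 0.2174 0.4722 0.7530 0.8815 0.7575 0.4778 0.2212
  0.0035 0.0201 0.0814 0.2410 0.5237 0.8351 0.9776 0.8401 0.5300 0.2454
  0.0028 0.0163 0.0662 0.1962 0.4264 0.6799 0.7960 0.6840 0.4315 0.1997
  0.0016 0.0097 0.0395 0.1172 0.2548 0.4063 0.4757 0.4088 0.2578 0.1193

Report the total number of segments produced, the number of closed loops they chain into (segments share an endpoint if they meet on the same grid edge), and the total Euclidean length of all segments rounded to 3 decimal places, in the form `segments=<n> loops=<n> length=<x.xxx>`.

cell (0,0): code 0100 → (0.436,1.000)–(1.000,0.103)
cell (0,1): code 1000 → (1.000,1.972)–(0.436,1.000)
cell (1,0): code 0110 → (1.000,0.103)–(2.000,0.116)
cell (1,1): code 1001 → (2.000,1.963)–(1.000,1.972)
cell (2,0): code 0010 → (2.000,0.116)–(2.552,1.000)
cell (2,1): code 0001 → (2.552,1.000)–(2.000,1.963)
cell (5,4): code 0100 → (5.733,5.000)–(6.000,4.758)
cell (5,5): code 1100 → (5.341,6.000)–(5.733,5.000)
cell (5,6): code 1100 → (5.717,7.000)–(5.341,6.000)
cell (5,7): code 1000 → (6.000,7.259)–(5.717,7.000)
cell (6,4): code 0110 → (6.000,4.758)–(7.000,4.518)
cell (6,7): code 1001 → (7.000,7.500)–(6.000,7.259)
cell (7,4): code 0010 → (7.000,4.518)–(7.967,5.000)
cell (7,5): code 0111 → (7.967,5.000)–(8.000,5.044)
cell (7,6): code 1011 → (8.000,6.991)–(7.994,7.000)
cell (7,7): code 0001 → (7.994,7.000)–(7.000,7.500)
cell (8,5): code 0010 → (8.000,5.044)–(8.347,6.000)
cell (8,6): code 0001 → (8.347,6.000)–(8.000,6.991)
total: 18 segments, chained into 2 closed loop(s), length Σ = 15.604684

segments=18 loops=2 length=15.605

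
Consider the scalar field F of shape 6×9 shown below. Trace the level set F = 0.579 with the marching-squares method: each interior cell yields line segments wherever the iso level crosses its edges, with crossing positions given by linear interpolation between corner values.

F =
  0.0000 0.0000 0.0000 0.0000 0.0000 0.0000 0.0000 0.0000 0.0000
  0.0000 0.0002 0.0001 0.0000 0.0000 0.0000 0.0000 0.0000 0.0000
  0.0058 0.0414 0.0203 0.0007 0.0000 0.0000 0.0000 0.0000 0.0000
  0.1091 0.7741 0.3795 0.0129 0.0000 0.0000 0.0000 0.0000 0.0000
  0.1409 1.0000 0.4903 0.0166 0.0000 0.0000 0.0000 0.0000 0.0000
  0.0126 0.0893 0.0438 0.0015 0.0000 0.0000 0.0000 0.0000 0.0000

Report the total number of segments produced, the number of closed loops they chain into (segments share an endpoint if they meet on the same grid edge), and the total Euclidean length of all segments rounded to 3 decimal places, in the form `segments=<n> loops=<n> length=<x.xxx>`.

segments=6 loops=1 length=4.651

cell (2,0): code 0100 → (2.734,1.000)–(3.000,0.707)
cell (2,1): code 1000 → (3.000,1.494)–(2.734,1.000)
cell (3,0): code 0110 → (3.000,0.707)–(4.000,0.510)
cell (3,1): code 1001 → (4.000,1.826)–(3.000,1.494)
cell (4,0): code 0010 → (4.000,0.510)–(4.462,1.000)
cell (4,1): code 0001 → (4.462,1.000)–(4.000,1.826)
total: 6 segments, chained into 1 closed loop(s), length Σ = 4.650682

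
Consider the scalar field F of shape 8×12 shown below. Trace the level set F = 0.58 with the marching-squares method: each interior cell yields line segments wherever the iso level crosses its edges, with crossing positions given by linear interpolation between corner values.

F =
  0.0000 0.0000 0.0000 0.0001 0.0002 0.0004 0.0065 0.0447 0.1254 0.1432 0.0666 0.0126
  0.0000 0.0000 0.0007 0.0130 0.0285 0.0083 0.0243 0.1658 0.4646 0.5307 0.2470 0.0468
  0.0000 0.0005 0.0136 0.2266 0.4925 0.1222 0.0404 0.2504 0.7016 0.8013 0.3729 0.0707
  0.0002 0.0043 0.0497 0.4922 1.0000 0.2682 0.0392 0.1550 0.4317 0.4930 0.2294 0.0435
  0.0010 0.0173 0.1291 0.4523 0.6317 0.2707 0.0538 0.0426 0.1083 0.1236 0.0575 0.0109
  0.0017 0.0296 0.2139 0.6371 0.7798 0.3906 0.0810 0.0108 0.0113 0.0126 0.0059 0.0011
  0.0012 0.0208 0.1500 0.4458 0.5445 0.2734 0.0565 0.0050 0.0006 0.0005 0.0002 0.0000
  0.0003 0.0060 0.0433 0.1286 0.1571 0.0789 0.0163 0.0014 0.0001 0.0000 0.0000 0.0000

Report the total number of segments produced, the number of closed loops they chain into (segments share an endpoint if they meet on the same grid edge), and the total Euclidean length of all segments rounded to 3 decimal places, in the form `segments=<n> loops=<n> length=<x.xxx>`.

segments=16 loops=2 length=14.296

cell (1,7): code 0100 → (1.487,8.000)–(2.000,7.730)
cell (1,8): code 1100 → (1.182,9.000)–(1.487,8.000)
cell (1,9): code 1000 → (2.000,9.517)–(1.182,9.000)
cell (2,3): code 0100 → (2.172,4.000)–(3.000,3.173)
cell (2,4): code 1000 → (3.000,4.574)–(2.172,4.000)
cell (2,7): code 0010 → (2.000,7.730)–(2.451,8.000)
cell (2,8): code 0011 → (2.451,8.000)–(2.718,9.000)
cell (2,9): code 0001 → (2.718,9.000)–(2.000,9.517)
cell (3,3): code 0110 → (3.000,3.173)–(4.000,3.712)
cell (3,4): code 1001 → (4.000,4.143)–(3.000,4.574)
cell (4,2): code 0100 → (4.691,3.000)–(5.000,2.865)
cell (4,3): code 1110 → (4.000,3.712)–(4.691,3.000)
cell (4,4): code 1001 → (5.000,4.513)–(4.000,4.143)
cell (5,2): code 0010 → (5.000,2.865)–(5.298,3.000)
cell (5,3): code 0011 → (5.298,3.000)–(5.849,4.000)
cell (5,4): code 0001 → (5.849,4.000)–(5.000,4.513)
total: 16 segments, chained into 2 closed loop(s), length Σ = 14.295569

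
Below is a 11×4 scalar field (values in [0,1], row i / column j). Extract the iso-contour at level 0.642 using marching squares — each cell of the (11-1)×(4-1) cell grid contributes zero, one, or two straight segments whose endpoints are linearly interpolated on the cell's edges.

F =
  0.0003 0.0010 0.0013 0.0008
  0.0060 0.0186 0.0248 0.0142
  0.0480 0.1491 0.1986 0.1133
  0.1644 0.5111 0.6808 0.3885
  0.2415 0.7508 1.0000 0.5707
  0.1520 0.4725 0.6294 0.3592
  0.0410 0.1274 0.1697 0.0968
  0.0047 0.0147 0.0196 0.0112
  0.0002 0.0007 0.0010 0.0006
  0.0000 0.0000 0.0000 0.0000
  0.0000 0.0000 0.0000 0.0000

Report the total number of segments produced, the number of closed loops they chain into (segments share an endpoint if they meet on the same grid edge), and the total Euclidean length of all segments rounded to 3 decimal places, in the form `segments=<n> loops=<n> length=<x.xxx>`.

segments=8 loops=1 length=5.941

cell (2,1): code 0100 → (2.920,2.000)–(3.000,1.771)
cell (2,2): code 1000 → (3.000,2.133)–(2.920,2.000)
cell (3,0): code 0100 → (3.546,1.000)–(4.000,0.786)
cell (3,1): code 1110 → (3.000,1.771)–(3.546,1.000)
cell (3,2): code 1001 → (4.000,2.834)–(3.000,2.133)
cell (4,0): code 0010 → (4.000,0.786)–(4.391,1.000)
cell (4,1): code 0011 → (4.391,1.000)–(4.966,2.000)
cell (4,2): code 0001 → (4.966,2.000)–(4.000,2.834)
total: 8 segments, chained into 1 closed loop(s), length Σ = 5.940918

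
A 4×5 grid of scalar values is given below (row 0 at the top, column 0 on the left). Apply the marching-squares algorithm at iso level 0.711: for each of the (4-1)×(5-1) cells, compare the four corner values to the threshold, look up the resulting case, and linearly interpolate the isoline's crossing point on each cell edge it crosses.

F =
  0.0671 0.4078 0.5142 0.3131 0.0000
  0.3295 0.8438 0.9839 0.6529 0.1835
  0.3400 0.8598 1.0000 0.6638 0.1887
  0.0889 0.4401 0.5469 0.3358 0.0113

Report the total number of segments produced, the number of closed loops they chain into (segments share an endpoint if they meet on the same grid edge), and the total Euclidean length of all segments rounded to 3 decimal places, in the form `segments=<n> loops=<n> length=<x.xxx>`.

cell (0,0): code 0100 → (0.695,1.000)–(1.000,0.742)
cell (0,1): code 1100 → (0.419,2.000)–(0.695,1.000)
cell (0,2): code 1000 → (1.000,2.824)–(0.419,2.000)
cell (1,0): code 0110 → (1.000,0.742)–(2.000,0.714)
cell (1,2): code 1001 → (2.000,2.860)–(1.000,2.824)
cell (2,0): code 0010 → (2.000,0.714)–(2.355,1.000)
cell (2,1): code 0011 → (2.355,1.000)–(2.638,2.000)
cell (2,2): code 0001 → (2.638,2.000)–(2.000,2.860)
total: 8 segments, chained into 1 closed loop(s), length Σ = 7.011877

segments=8 loops=1 length=7.012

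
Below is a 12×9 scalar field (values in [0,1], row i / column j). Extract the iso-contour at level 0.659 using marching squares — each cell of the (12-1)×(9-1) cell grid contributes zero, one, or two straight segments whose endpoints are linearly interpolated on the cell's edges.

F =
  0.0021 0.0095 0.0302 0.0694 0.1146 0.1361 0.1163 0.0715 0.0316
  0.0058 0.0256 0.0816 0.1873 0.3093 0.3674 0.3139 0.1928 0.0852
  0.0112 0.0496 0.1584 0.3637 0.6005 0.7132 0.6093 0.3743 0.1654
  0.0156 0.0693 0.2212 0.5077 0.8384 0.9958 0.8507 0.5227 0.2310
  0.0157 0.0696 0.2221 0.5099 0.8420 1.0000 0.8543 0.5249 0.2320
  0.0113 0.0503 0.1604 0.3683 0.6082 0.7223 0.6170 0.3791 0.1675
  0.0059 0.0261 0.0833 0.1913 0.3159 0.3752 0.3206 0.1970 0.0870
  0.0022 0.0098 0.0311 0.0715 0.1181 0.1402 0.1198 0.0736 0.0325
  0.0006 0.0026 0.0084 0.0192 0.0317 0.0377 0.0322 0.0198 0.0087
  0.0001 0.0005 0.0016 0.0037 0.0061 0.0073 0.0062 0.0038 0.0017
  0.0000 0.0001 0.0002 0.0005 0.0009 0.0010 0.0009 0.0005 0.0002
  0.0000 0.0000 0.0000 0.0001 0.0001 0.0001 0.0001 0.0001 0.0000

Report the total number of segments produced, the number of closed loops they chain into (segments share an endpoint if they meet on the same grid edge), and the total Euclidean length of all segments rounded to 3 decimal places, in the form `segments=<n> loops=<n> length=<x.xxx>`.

cell (1,4): code 0100 → (1.843,5.000)–(2.000,4.519)
cell (1,5): code 1000 → (2.000,5.522)–(1.843,5.000)
cell (2,3): code 0100 → (2.246,4.000)–(3.000,3.458)
cell (2,4): code 1110 → (2.000,4.519)–(2.246,4.000)
cell (2,5): code 1101 → (2.206,6.000)–(2.000,5.522)
cell (2,6): code 1000 → (3.000,6.584)–(2.206,6.000)
cell (3,3): code 0110 → (3.000,3.458)–(4.000,3.449)
cell (3,6): code 1001 → (4.000,6.593)–(3.000,6.584)
cell (4,3): code 0010 → (4.000,3.449)–(4.783,4.000)
cell (4,4): code 0111 → (4.783,4.000)–(5.000,4.445)
cell (4,5): code 1011 → (5.000,5.601)–(4.823,6.000)
cell (4,6): code 0001 → (4.823,6.000)–(4.000,6.593)
cell (5,4): code 0010 → (5.000,4.445)–(5.182,5.000)
cell (5,5): code 0001 → (5.182,5.000)–(5.000,5.601)
total: 14 segments, chained into 1 closed loop(s), length Σ = 10.176211

segments=14 loops=1 length=10.176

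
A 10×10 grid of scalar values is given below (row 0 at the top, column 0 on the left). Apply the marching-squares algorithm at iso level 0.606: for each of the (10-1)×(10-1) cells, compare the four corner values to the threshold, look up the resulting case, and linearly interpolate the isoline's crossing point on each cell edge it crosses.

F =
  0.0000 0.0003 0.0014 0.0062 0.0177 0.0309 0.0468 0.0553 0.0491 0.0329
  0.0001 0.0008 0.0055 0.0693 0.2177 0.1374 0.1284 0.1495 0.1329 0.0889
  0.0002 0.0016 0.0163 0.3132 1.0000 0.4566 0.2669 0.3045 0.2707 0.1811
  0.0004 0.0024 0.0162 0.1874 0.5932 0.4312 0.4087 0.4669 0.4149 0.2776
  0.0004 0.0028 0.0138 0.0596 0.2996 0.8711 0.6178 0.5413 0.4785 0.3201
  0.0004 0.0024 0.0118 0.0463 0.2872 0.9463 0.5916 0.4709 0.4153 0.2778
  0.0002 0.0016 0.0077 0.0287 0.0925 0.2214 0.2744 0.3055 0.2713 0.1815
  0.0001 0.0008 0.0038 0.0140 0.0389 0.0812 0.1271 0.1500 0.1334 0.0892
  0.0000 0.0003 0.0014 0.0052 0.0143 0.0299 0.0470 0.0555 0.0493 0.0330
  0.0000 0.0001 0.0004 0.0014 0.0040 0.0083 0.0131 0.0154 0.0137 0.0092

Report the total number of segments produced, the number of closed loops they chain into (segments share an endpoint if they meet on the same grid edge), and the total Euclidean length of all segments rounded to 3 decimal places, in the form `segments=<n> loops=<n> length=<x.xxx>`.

segments=12 loops=2 length=9.840

cell (1,3): code 0100 → (1.496,4.000)–(2.000,3.426)
cell (1,4): code 1000 → (2.000,4.725)–(1.496,4.000)
cell (2,3): code 0010 → (2.000,3.426)–(2.969,4.000)
cell (2,4): code 0001 → (2.969,4.000)–(2.000,4.725)
cell (3,4): code 0100 → (3.397,5.000)–(4.000,4.536)
cell (3,5): code 1100 → (3.944,6.000)–(3.397,5.000)
cell (3,6): code 1000 → (4.000,6.154)–(3.944,6.000)
cell (4,4): code 0110 → (4.000,4.536)–(5.000,4.484)
cell (4,5): code 1011 → (5.000,5.959)–(4.450,6.000)
cell (4,6): code 0001 → (4.450,6.000)–(4.000,6.154)
cell (5,4): code 0010 → (5.000,4.484)–(5.469,5.000)
cell (5,5): code 0001 → (5.469,5.000)–(5.000,5.959)
total: 12 segments, chained into 2 closed loop(s), length Σ = 9.840413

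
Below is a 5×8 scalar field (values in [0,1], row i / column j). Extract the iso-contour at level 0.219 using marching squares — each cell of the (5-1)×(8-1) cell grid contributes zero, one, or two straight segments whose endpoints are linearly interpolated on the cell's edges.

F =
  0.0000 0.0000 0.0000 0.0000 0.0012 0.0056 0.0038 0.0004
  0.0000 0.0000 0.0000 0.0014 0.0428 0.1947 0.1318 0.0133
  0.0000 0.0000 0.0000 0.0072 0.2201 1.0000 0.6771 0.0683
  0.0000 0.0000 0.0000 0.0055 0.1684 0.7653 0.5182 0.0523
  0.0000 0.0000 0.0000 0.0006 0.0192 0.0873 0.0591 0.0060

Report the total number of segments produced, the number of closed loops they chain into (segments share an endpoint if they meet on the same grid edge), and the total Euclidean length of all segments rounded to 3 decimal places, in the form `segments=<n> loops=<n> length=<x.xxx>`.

cell (1,3): code 0100 → (1.994,4.000)–(2.000,3.995)
cell (1,4): code 1100 → (1.030,5.000)–(1.994,4.000)
cell (1,5): code 1100 → (1.160,6.000)–(1.030,5.000)
cell (1,6): code 1000 → (2.000,6.752)–(1.160,6.000)
cell (2,3): code 0010 → (2.000,3.995)–(2.021,4.000)
cell (2,4): code 0111 → (2.021,4.000)–(3.000,4.085)
cell (2,6): code 1001 → (3.000,6.642)–(2.000,6.752)
cell (3,4): code 0010 → (3.000,4.085)–(3.806,5.000)
cell (3,5): code 0011 → (3.806,5.000)–(3.652,6.000)
cell (3,6): code 0001 → (3.652,6.000)–(3.000,6.642)
total: 10 segments, chained into 1 closed loop(s), length Σ = 8.689461

segments=10 loops=1 length=8.689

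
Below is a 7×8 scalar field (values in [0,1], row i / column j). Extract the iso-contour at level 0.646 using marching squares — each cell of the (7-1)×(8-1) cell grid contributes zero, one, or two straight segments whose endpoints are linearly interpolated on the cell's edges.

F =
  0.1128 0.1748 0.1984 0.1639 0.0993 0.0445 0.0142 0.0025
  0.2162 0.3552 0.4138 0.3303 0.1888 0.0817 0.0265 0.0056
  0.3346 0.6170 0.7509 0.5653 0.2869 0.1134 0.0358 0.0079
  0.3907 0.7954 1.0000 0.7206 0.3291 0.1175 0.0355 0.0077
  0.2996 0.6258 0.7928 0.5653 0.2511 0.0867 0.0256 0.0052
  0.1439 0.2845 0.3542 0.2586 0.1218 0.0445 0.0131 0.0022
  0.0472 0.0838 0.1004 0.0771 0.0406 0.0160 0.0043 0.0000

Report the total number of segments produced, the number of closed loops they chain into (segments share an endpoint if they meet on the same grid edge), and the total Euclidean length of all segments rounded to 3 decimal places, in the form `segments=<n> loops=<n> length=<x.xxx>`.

segments=12 loops=1 length=7.807

cell (1,1): code 0100 → (1.689,2.000)–(2.000,1.217)
cell (1,2): code 1000 → (2.000,2.565)–(1.689,2.000)
cell (2,0): code 0100 → (2.163,1.000)–(3.000,0.631)
cell (2,1): code 1110 → (2.000,1.217)–(2.163,1.000)
cell (2,2): code 1101 → (2.520,3.000)–(2.000,2.565)
cell (2,3): code 1000 → (3.000,3.191)–(2.520,3.000)
cell (3,0): code 0010 → (3.000,0.631)–(3.881,1.000)
cell (3,1): code 0111 → (3.881,1.000)–(4.000,1.121)
cell (3,2): code 1011 → (4.000,2.645)–(3.480,3.000)
cell (3,3): code 0001 → (3.480,3.000)–(3.000,3.191)
cell (4,1): code 0010 → (4.000,1.121)–(4.335,2.000)
cell (4,2): code 0001 → (4.335,2.000)–(4.000,2.645)
total: 12 segments, chained into 1 closed loop(s), length Σ = 7.806827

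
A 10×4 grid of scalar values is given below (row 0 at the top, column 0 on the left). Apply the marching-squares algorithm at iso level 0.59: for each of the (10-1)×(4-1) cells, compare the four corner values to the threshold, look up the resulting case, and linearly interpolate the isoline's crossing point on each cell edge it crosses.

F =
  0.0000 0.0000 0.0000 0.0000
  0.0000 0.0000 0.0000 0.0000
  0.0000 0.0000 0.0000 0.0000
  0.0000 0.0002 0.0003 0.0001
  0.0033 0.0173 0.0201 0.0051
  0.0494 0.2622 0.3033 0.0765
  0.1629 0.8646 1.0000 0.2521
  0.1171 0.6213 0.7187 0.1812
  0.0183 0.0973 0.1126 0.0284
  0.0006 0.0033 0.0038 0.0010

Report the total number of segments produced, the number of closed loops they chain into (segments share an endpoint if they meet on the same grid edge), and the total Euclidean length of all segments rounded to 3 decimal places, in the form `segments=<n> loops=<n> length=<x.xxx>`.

segments=8 loops=1 length=5.931

cell (5,0): code 0100 → (5.544,1.000)–(6.000,0.609)
cell (5,1): code 1100 → (5.412,2.000)–(5.544,1.000)
cell (5,2): code 1000 → (6.000,2.548)–(5.412,2.000)
cell (6,0): code 0110 → (6.000,0.609)–(7.000,0.938)
cell (6,2): code 1001 → (7.000,2.239)–(6.000,2.548)
cell (7,0): code 0010 → (7.000,0.938)–(7.060,1.000)
cell (7,1): code 0011 → (7.060,1.000)–(7.212,2.000)
cell (7,2): code 0001 → (7.212,2.000)–(7.000,2.239)
total: 8 segments, chained into 1 closed loop(s), length Σ = 5.930957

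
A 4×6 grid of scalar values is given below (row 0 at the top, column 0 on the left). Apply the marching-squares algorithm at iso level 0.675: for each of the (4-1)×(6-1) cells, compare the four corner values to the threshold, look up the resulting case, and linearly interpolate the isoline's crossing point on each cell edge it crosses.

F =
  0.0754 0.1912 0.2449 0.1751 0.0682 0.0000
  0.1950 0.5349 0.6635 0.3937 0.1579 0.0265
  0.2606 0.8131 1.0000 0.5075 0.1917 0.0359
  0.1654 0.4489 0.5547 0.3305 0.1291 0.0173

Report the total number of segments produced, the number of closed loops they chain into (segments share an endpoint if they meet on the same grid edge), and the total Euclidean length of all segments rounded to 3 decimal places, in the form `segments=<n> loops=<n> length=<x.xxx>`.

segments=6 loops=1 length=5.328

cell (1,0): code 0100 → (1.504,1.000)–(2.000,0.750)
cell (1,1): code 1100 → (1.034,2.000)–(1.504,1.000)
cell (1,2): code 1000 → (2.000,2.660)–(1.034,2.000)
cell (2,0): code 0010 → (2.000,0.750)–(2.379,1.000)
cell (2,1): code 0011 → (2.379,1.000)–(2.730,2.000)
cell (2,2): code 0001 → (2.730,2.000)–(2.000,2.660)
total: 6 segments, chained into 1 closed loop(s), length Σ = 5.328015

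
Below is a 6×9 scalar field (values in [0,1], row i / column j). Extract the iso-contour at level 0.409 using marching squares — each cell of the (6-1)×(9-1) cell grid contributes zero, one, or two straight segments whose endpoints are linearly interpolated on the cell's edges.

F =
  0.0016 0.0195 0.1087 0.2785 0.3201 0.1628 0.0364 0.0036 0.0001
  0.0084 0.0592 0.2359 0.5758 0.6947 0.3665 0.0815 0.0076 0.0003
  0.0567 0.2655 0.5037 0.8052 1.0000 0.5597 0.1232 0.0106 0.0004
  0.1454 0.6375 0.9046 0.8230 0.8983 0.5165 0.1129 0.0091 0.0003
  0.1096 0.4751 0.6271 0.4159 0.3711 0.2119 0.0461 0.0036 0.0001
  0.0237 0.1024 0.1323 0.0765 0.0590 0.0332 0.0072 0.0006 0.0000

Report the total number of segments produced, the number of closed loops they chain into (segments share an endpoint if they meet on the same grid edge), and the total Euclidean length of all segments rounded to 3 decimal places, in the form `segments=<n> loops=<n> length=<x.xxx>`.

segments=18 loops=1 length=13.886

cell (0,2): code 0100 → (0.439,3.000)–(1.000,2.509)
cell (0,3): code 1100 → (0.237,4.000)–(0.439,3.000)
cell (0,4): code 1000 → (1.000,4.871)–(0.237,4.000)
cell (1,1): code 0100 → (1.646,2.000)–(2.000,1.602)
cell (1,2): code 1110 → (1.000,2.509)–(1.646,2.000)
cell (1,4): code 1101 → (1.220,5.000)–(1.000,4.871)
cell (1,5): code 1000 → (2.000,5.345)–(1.220,5.000)
cell (2,0): code 0100 → (2.386,1.000)–(3.000,0.536)
cell (2,1): code 1110 → (2.000,1.602)–(2.386,1.000)
cell (2,5): code 1001 → (3.000,5.266)–(2.000,5.345)
cell (3,0): code 0110 → (3.000,0.536)–(4.000,0.819)
cell (3,3): code 1011 → (4.000,3.154)–(3.928,4.000)
cell (3,4): code 0011 → (3.928,4.000)–(3.353,5.000)
cell (3,5): code 0001 → (3.353,5.000)–(3.000,5.266)
cell (4,0): code 0010 → (4.000,0.819)–(4.177,1.000)
cell (4,1): code 0011 → (4.177,1.000)–(4.441,2.000)
cell (4,2): code 0011 → (4.441,2.000)–(4.020,3.000)
cell (4,3): code 0001 → (4.020,3.000)–(4.000,3.154)
total: 18 segments, chained into 1 closed loop(s), length Σ = 13.886349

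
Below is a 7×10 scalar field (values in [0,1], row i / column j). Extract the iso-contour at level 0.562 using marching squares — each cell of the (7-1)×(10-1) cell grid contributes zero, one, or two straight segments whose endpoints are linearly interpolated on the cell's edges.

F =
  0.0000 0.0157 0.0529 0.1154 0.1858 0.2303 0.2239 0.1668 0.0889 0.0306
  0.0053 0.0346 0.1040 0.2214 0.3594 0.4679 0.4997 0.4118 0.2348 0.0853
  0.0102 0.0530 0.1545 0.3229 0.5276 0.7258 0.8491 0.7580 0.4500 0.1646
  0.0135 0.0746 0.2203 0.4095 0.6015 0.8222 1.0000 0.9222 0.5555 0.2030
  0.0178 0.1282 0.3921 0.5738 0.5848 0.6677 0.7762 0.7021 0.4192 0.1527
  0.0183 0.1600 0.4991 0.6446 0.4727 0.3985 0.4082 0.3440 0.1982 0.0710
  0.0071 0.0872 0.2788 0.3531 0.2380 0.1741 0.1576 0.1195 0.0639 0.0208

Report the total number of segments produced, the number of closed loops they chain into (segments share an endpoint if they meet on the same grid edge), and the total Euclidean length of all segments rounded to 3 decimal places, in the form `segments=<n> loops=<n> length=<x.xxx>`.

cell (1,4): code 0100 → (1.365,5.000)–(2.000,4.174)
cell (1,5): code 1100 → (1.178,6.000)–(1.365,5.000)
cell (1,6): code 1100 → (1.434,7.000)–(1.178,6.000)
cell (1,7): code 1000 → (2.000,7.636)–(1.434,7.000)
cell (2,3): code 0100 → (2.465,4.000)–(3.000,3.794)
cell (2,4): code 1110 → (2.000,4.174)–(2.465,4.000)
cell (2,7): code 1001 → (3.000,7.982)–(2.000,7.636)
cell (3,2): code 0100 → (3.928,3.000)–(4.000,2.935)
cell (3,3): code 1110 → (3.000,3.794)–(3.928,3.000)
cell (3,7): code 1001 → (4.000,7.495)–(3.000,7.982)
cell (4,2): code 0110 → (4.000,2.935)–(5.000,2.432)
cell (4,3): code 1011 → (5.000,3.481)–(4.203,4.000)
cell (4,4): code 0011 → (4.203,4.000)–(4.393,5.000)
cell (4,5): code 0011 → (4.393,5.000)–(4.582,6.000)
cell (4,6): code 0011 → (4.582,6.000)–(4.391,7.000)
cell (4,7): code 0001 → (4.391,7.000)–(4.000,7.495)
cell (5,2): code 0010 → (5.000,2.432)–(5.283,3.000)
cell (5,3): code 0001 → (5.283,3.000)–(5.000,3.481)
total: 18 segments, chained into 1 closed loop(s), length Σ = 15.449194

segments=18 loops=1 length=15.449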